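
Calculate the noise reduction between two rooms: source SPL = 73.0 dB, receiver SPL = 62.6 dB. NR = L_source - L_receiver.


NR = L_source - L_receiver (difference between source and receiving room levels)
NR = 73.0 - 62.6 = 10.4 dB


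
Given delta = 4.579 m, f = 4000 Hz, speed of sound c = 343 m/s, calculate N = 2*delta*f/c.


N = 2*delta*f/c = 2*delta/lambda, where lambda = c/f
lambda = 343 / 4000 = 0.08575 m
N = 2 * 4.579 / 0.08575 = 106.8


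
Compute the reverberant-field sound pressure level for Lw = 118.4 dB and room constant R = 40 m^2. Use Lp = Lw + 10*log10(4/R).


4/R = 4/40 = 0.1
Lp = 118.4 + 10*log10(0.1) = 108.4 dB


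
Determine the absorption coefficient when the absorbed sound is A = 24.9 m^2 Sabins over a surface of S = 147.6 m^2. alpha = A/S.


Absorption coefficient = absorbed power / incident power
alpha = A / S = 24.9 / 147.6 = 0.1687


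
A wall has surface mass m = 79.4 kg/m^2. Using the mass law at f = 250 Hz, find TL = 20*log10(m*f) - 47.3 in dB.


m * f = 79.4 * 250 = 19850
20*log10(19850) = 85.9552 dB
TL = 85.9552 - 47.3 = 38.655 dB


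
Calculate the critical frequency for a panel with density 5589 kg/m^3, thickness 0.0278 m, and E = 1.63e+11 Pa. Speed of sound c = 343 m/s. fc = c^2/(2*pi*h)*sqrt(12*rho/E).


12*rho/E = 12*5589/1.63e+11 = 4.1146e-07
sqrt(12*rho/E) = sqrt(4.1146e-07) = 0.000641451
c^2/(2*pi*h) = 343^2/(2*pi*0.0278) = 673540
fc = 673540 * 0.000641451 = 432.04 Hz


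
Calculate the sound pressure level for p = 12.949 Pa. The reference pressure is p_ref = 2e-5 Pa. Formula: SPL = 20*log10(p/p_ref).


p / p_ref = 12.949 / 2e-5 = 647450
SPL = 20 * log10(647450) = 116.22 dB


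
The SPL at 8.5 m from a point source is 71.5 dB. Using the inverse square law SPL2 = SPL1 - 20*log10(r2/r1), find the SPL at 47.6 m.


r2/r1 = 47.6/8.5 = 5.6
Correction = 20*log10(5.6) = 14.9638 dB
SPL2 = 71.5 - 14.9638 = 56.536 dB


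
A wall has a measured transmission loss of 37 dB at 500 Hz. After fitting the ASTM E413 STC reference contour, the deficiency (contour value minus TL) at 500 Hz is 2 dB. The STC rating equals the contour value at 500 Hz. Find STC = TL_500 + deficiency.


By ASTM E413, STC = value of the fitted reference contour at 500 Hz.
Contour value at 500 Hz = TL_500 + deficiency = 37 + 2 = 39
STC = 39


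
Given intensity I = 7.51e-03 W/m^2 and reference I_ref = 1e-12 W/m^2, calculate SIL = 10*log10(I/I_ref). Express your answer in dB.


I / I_ref = 7.51e-03 / 1e-12 = 7.51e+09
SIL = 10 * log10(7.51e+09) = 98.756 dB


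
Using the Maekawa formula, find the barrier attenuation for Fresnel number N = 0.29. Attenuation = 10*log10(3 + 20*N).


3 + 20*N = 3 + 20*0.29 = 8.8
Att = 10*log10(8.8) = 9.4448 dB


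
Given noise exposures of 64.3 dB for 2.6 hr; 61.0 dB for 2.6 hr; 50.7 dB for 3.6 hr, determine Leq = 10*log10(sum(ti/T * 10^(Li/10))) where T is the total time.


T_total = 2.6 + 2.6 + 3.6 = 8.8 hr
(2.6/8.8) * 10^(64.3/10) = 795226
(2.6/8.8) * 10^(61.0/10) = 371955
(3.6/8.8) * 10^(50.7/10) = 48064
Sum = 795226 + 371955 + 48064 = 1.21524e+06
Leq = 10*log10(1.21524e+06) = 60.847 dB


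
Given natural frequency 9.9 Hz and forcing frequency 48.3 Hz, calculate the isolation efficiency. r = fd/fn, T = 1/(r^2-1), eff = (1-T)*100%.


r = 48.3 / 9.9 = 4.87879
r^2 - 1 = 4.87879^2 - 1 = 22.8026
T = 1/22.8026 = 0.0438546
Efficiency = (1 - 0.0438546)*100 = 95.615 %


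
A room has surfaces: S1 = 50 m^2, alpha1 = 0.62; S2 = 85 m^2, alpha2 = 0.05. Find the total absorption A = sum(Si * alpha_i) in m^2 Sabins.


50 * 0.62 = 31
85 * 0.05 = 4.25
A_total = 31 + 4.25 = 35.25 m^2


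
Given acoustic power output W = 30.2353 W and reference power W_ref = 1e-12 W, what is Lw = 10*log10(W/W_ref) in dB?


W / W_ref = 30.2353 / 1e-12 = 3.02353e+13
Lw = 10 * log10(3.02353e+13) = 134.81 dB


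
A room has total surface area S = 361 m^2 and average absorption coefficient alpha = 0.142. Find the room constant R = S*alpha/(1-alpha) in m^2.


R = 361 * 0.142 / (1 - 0.142) = 59.746 m^2


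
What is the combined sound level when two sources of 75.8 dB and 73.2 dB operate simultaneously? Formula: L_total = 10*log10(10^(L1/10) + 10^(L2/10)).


10^(75.8/10) = 3.80189e+07
10^(73.2/10) = 2.0893e+07
Sum = 3.80189e+07 + 2.0893e+07 = 5.89119e+07
L_total = 10*log10(5.89119e+07) = 77.702 dB


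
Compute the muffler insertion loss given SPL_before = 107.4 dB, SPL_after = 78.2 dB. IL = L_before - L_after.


Insertion loss = SPL without muffler - SPL with muffler
IL = 107.4 - 78.2 = 29.2 dB


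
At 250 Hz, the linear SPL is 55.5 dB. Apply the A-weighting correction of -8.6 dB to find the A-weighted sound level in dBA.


A-weighting table: 250 Hz -> -8.6 dB correction
SPL_A = SPL + correction = 55.5 + (-8.6) = 46.9 dBA


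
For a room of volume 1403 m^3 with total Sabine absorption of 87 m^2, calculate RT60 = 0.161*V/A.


RT60 = 0.161 * 1403 / 87 = 2.5964 s


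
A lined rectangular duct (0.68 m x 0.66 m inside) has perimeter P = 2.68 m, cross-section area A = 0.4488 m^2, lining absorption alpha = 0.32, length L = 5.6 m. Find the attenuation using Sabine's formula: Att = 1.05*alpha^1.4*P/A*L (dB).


alpha^1.4 = 0.32^1.4 = 0.202866
Attenuation rate = 1.05 * alpha^1.4 * P / A
= 1.05 * 0.202866 * 2.68 / 0.4488 = 1.27198 dB/m
Total Att = 1.27198 * 5.6 = 7.1231 dB


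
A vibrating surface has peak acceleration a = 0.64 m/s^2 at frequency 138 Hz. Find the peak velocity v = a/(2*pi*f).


omega = 2*pi*f = 2*pi*138 = 867.08 rad/s
v = a / omega = 0.64 / 867.08 = 0.00073811 m/s


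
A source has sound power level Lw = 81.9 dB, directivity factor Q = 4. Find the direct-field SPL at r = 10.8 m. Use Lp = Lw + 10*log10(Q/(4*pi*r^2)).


4*pi*r^2 = 4*pi*10.8^2 = 1465.74 m^2
Q / (4*pi*r^2) = 4 / 1465.74 = 0.002729
Lp = 81.9 + 10*log10(0.002729) = 56.26 dB


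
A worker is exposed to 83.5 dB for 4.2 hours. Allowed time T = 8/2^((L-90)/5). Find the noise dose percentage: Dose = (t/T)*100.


T_allowed = 8 / 2^((83.5 - 90)/5) = 19.6983 hr
Dose = 4.2 / 19.6983 * 100 = 21.322 %


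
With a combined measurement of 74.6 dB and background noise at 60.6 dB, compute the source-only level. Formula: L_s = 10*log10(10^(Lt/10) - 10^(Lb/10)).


10^(74.6/10) = 2.88403e+07
10^(60.6/10) = 1.14815e+06
Difference = 2.88403e+07 - 1.14815e+06 = 2.76922e+07
L_source = 10*log10(2.76922e+07) = 74.424 dB


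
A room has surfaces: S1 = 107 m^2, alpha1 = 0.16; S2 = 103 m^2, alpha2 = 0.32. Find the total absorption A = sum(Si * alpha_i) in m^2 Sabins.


107 * 0.16 = 17.12
103 * 0.32 = 32.96
A_total = 17.12 + 32.96 = 50.08 m^2


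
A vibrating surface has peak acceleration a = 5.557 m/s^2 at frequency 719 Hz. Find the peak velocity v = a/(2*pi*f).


omega = 2*pi*f = 2*pi*719 = 4517.61 rad/s
v = a / omega = 5.557 / 4517.61 = 0.0012301 m/s


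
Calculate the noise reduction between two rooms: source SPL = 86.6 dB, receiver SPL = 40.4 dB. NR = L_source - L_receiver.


NR = L_source - L_receiver (difference between source and receiving room levels)
NR = 86.6 - 40.4 = 46.2 dB


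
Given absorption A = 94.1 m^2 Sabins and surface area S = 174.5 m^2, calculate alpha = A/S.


Absorption coefficient = absorbed power / incident power
alpha = A / S = 94.1 / 174.5 = 0.53926


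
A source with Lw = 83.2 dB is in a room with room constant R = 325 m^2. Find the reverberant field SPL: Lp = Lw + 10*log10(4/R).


4/R = 4/325 = 0.0123077
Lp = 83.2 + 10*log10(0.0123077) = 64.102 dB


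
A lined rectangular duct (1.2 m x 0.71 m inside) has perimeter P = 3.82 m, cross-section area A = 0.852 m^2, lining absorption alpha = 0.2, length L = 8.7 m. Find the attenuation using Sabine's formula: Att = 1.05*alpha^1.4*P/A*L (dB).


alpha^1.4 = 0.2^1.4 = 0.105061
Attenuation rate = 1.05 * alpha^1.4 * P / A
= 1.05 * 0.105061 * 3.82 / 0.852 = 0.494601 dB/m
Total Att = 0.494601 * 8.7 = 4.303 dB


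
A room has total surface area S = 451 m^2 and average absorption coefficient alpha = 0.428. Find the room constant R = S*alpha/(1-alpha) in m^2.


R = 451 * 0.428 / (1 - 0.428) = 337.46 m^2


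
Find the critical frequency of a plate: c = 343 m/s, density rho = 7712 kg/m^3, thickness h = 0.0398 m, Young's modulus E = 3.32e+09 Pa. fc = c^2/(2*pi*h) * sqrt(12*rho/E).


12*rho/E = 12*7712/3.32e+09 = 2.78747e-05
sqrt(12*rho/E) = sqrt(2.78747e-05) = 0.00527965
c^2/(2*pi*h) = 343^2/(2*pi*0.0398) = 470463
fc = 470463 * 0.00527965 = 2483.9 Hz


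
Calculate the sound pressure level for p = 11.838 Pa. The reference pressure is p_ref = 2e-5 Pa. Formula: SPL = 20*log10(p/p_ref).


p / p_ref = 11.838 / 2e-5 = 591900
SPL = 20 * log10(591900) = 115.44 dB


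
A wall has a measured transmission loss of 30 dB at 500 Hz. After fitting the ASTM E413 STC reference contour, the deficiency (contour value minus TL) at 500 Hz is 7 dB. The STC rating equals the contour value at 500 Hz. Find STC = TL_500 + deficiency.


By ASTM E413, STC = value of the fitted reference contour at 500 Hz.
Contour value at 500 Hz = TL_500 + deficiency = 30 + 7 = 37
STC = 37


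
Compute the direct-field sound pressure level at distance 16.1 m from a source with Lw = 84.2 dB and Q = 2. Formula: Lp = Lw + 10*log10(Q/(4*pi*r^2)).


4*pi*r^2 = 4*pi*16.1^2 = 3257.33 m^2
Q / (4*pi*r^2) = 2 / 3257.33 = 0.000614
Lp = 84.2 + 10*log10(0.000614) = 52.082 dB


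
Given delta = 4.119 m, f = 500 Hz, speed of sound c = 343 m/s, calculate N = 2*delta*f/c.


N = 2*delta*f/c = 2*delta/lambda, where lambda = c/f
lambda = 343 / 500 = 0.686 m
N = 2 * 4.119 / 0.686 = 12.009


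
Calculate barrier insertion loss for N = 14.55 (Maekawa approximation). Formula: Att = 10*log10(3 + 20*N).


3 + 20*N = 3 + 20*14.55 = 294
Att = 10*log10(294) = 24.683 dB


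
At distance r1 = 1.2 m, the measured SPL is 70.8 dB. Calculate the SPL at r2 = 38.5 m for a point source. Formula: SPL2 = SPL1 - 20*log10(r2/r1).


r2/r1 = 38.5/1.2 = 32.0833
Correction = 20*log10(32.0833) = 30.1256 dB
SPL2 = 70.8 - 30.1256 = 40.674 dB


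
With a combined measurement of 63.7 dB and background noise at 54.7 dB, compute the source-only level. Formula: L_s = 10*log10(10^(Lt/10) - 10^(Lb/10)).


10^(63.7/10) = 2.34423e+06
10^(54.7/10) = 295121
Difference = 2.34423e+06 - 295121 = 2.04911e+06
L_source = 10*log10(2.04911e+06) = 63.116 dB


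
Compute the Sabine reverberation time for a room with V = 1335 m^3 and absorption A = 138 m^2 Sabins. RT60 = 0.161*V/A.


RT60 = 0.161 * 1335 / 138 = 1.5575 s


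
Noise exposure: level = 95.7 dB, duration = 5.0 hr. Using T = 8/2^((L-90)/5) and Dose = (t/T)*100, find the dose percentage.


T_allowed = 8 / 2^((95.7 - 90)/5) = 3.63008 hr
Dose = 5.0 / 3.63008 * 100 = 137.74 %


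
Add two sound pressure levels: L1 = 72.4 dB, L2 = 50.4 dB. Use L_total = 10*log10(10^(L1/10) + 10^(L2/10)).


10^(72.4/10) = 1.7378e+07
10^(50.4/10) = 109648
Sum = 1.7378e+07 + 109648 = 1.74876e+07
L_total = 10*log10(1.74876e+07) = 72.427 dB


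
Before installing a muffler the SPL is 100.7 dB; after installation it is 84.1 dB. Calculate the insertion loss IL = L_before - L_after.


Insertion loss = SPL without muffler - SPL with muffler
IL = 100.7 - 84.1 = 16.6 dB


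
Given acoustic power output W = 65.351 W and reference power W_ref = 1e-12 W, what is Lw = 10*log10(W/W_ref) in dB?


W / W_ref = 65.351 / 1e-12 = 6.5351e+13
Lw = 10 * log10(6.5351e+13) = 138.15 dB


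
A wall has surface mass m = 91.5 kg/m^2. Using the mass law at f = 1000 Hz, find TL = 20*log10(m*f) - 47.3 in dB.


m * f = 91.5 * 1000 = 91500
20*log10(91500) = 99.2284 dB
TL = 99.2284 - 47.3 = 51.928 dB


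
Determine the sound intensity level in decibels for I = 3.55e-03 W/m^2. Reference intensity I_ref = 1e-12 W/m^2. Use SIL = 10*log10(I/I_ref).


I / I_ref = 3.55e-03 / 1e-12 = 3.55e+09
SIL = 10 * log10(3.55e+09) = 95.502 dB


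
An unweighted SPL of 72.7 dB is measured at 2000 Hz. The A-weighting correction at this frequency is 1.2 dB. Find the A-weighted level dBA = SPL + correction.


A-weighting table: 2000 Hz -> 1.2 dB correction
SPL_A = SPL + correction = 72.7 + (1.2) = 73.9 dBA


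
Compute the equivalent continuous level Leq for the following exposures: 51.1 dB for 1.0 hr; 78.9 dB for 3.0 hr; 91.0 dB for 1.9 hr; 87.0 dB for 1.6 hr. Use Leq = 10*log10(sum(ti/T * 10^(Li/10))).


T_total = 1.0 + 3.0 + 1.9 + 1.6 = 7.5 hr
(1.0/7.5) * 10^(51.1/10) = 17176.7
(3.0/7.5) * 10^(78.9/10) = 3.10499e+07
(1.9/7.5) * 10^(91.0/10) = 3.18928e+08
(1.6/7.5) * 10^(87.0/10) = 1.0692e+08
Sum = 17176.7 + 3.10499e+07 + 3.18928e+08 + 1.0692e+08 = 4.56915e+08
Leq = 10*log10(4.56915e+08) = 86.598 dB


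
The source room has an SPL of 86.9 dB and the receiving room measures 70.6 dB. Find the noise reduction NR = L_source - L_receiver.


NR = L_source - L_receiver (difference between source and receiving room levels)
NR = 86.9 - 70.6 = 16.3 dB


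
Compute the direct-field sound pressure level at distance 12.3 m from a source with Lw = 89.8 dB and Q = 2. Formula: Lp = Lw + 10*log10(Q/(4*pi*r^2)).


4*pi*r^2 = 4*pi*12.3^2 = 1901.17 m^2
Q / (4*pi*r^2) = 2 / 1901.17 = 0.00105198
Lp = 89.8 + 10*log10(0.00105198) = 60.02 dB


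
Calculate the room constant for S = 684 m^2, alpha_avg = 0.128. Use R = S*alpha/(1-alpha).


R = 684 * 0.128 / (1 - 0.128) = 100.4 m^2


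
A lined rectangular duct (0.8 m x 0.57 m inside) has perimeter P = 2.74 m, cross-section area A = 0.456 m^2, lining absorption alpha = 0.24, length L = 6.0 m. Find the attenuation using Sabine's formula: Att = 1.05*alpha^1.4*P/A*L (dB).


alpha^1.4 = 0.24^1.4 = 0.135611
Attenuation rate = 1.05 * alpha^1.4 * P / A
= 1.05 * 0.135611 * 2.74 / 0.456 = 0.855598 dB/m
Total Att = 0.855598 * 6.0 = 5.1336 dB


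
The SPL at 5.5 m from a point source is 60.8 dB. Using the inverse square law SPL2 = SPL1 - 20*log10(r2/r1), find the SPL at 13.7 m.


r2/r1 = 13.7/5.5 = 2.49091
Correction = 20*log10(2.49091) = 7.92716 dB
SPL2 = 60.8 - 7.92716 = 52.873 dB


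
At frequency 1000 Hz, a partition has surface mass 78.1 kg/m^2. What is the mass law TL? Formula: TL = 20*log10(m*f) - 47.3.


m * f = 78.1 * 1000 = 78100
20*log10(78100) = 97.853 dB
TL = 97.853 - 47.3 = 50.553 dB


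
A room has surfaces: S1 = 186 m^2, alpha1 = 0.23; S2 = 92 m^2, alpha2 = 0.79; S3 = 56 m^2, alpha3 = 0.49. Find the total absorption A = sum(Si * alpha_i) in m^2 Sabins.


186 * 0.23 = 42.78
92 * 0.79 = 72.68
56 * 0.49 = 27.44
A_total = 42.78 + 72.68 + 27.44 = 142.9 m^2


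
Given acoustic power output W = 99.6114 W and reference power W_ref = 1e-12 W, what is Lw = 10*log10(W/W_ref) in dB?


W / W_ref = 99.6114 / 1e-12 = 9.96114e+13
Lw = 10 * log10(9.96114e+13) = 139.98 dB


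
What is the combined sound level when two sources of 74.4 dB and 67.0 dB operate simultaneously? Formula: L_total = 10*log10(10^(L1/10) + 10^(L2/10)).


10^(74.4/10) = 2.75423e+07
10^(67.0/10) = 5.01187e+06
Sum = 2.75423e+07 + 5.01187e+06 = 3.25542e+07
L_total = 10*log10(3.25542e+07) = 75.126 dB


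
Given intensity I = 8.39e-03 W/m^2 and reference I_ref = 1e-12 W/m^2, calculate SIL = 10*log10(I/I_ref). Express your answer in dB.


I / I_ref = 8.39e-03 / 1e-12 = 8.39e+09
SIL = 10 * log10(8.39e+09) = 99.238 dB


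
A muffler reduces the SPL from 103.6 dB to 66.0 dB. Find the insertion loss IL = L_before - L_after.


Insertion loss = SPL without muffler - SPL with muffler
IL = 103.6 - 66.0 = 37.6 dB


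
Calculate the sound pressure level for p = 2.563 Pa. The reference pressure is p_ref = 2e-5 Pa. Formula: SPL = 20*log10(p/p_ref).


p / p_ref = 2.563 / 2e-5 = 128150
SPL = 20 * log10(128150) = 102.15 dB


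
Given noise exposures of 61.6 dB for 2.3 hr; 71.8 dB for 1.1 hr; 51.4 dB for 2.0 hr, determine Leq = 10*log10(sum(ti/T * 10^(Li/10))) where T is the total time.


T_total = 2.3 + 1.1 + 2.0 = 5.4 hr
(2.3/5.4) * 10^(61.6/10) = 615650
(1.1/5.4) * 10^(71.8/10) = 3.08318e+06
(2.0/5.4) * 10^(51.4/10) = 51125.3
Sum = 615650 + 3.08318e+06 + 51125.3 = 3.74996e+06
Leq = 10*log10(3.74996e+06) = 65.74 dB


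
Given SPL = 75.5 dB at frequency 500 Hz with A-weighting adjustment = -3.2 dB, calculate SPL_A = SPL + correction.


A-weighting table: 500 Hz -> -3.2 dB correction
SPL_A = SPL + correction = 75.5 + (-3.2) = 72.3 dBA


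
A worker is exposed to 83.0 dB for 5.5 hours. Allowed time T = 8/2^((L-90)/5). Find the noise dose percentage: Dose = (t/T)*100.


T_allowed = 8 / 2^((83.0 - 90)/5) = 21.1121 hr
Dose = 5.5 / 21.1121 * 100 = 26.051 %


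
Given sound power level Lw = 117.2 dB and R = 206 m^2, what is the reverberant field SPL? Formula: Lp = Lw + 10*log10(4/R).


4/R = 4/206 = 0.0194175
Lp = 117.2 + 10*log10(0.0194175) = 100.08 dB


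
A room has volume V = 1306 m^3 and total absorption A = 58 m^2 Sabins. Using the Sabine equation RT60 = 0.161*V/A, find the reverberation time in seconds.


RT60 = 0.161 * 1306 / 58 = 3.6253 s


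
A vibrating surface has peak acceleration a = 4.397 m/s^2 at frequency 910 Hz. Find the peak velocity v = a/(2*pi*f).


omega = 2*pi*f = 2*pi*910 = 5717.7 rad/s
v = a / omega = 4.397 / 5717.7 = 0.00076902 m/s


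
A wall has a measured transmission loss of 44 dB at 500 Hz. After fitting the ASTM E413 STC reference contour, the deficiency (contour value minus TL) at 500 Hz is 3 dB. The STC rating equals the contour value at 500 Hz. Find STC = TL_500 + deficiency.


By ASTM E413, STC = value of the fitted reference contour at 500 Hz.
Contour value at 500 Hz = TL_500 + deficiency = 44 + 3 = 47
STC = 47


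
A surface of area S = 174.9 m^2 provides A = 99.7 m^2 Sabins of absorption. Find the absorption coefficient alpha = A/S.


Absorption coefficient = absorbed power / incident power
alpha = A / S = 99.7 / 174.9 = 0.57004


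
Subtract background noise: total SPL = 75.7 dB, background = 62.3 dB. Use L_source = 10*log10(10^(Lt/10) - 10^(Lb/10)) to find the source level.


10^(75.7/10) = 3.71535e+07
10^(62.3/10) = 1.69824e+06
Difference = 3.71535e+07 - 1.69824e+06 = 3.54553e+07
L_source = 10*log10(3.54553e+07) = 75.497 dB


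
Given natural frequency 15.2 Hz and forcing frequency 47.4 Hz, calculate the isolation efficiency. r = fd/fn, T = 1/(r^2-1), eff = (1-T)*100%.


r = 47.4 / 15.2 = 3.11842
r^2 - 1 = 3.11842^2 - 1 = 8.72454
T = 1/8.72454 = 0.114619
Efficiency = (1 - 0.114619)*100 = 88.538 %


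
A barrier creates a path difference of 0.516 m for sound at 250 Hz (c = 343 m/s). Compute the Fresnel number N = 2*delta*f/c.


N = 2*delta*f/c = 2*delta/lambda, where lambda = c/f
lambda = 343 / 250 = 1.372 m
N = 2 * 0.516 / 1.372 = 0.75219


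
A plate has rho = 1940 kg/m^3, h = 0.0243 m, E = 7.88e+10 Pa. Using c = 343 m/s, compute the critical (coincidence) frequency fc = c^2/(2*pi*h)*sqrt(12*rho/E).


12*rho/E = 12*1940/7.88e+10 = 2.95431e-07
sqrt(12*rho/E) = sqrt(2.95431e-07) = 0.000543536
c^2/(2*pi*h) = 343^2/(2*pi*0.0243) = 770552
fc = 770552 * 0.000543536 = 418.82 Hz


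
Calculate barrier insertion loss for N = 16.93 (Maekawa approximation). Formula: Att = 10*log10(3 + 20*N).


3 + 20*N = 3 + 20*16.93 = 341.6
Att = 10*log10(341.6) = 25.335 dB


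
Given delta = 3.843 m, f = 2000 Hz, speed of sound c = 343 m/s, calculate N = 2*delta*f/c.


N = 2*delta*f/c = 2*delta/lambda, where lambda = c/f
lambda = 343 / 2000 = 0.1715 m
N = 2 * 3.843 / 0.1715 = 44.816


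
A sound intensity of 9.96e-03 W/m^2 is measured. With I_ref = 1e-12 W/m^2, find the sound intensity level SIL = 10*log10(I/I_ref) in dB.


I / I_ref = 9.96e-03 / 1e-12 = 9.96e+09
SIL = 10 * log10(9.96e+09) = 99.983 dB


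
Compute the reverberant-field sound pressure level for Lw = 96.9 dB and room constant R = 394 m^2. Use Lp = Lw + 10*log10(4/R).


4/R = 4/394 = 0.0101523
Lp = 96.9 + 10*log10(0.0101523) = 76.966 dB


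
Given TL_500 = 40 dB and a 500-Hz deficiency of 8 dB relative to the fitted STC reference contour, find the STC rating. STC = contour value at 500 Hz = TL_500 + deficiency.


By ASTM E413, STC = value of the fitted reference contour at 500 Hz.
Contour value at 500 Hz = TL_500 + deficiency = 40 + 8 = 48
STC = 48


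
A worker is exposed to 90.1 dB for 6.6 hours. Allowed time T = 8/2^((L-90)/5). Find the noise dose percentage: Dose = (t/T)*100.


T_allowed = 8 / 2^((90.1 - 90)/5) = 7.88986 hr
Dose = 6.6 / 7.88986 * 100 = 83.652 %


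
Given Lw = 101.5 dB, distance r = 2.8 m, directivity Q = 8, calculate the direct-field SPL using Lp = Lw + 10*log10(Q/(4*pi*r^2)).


4*pi*r^2 = 4*pi*2.8^2 = 98.5203 m^2
Q / (4*pi*r^2) = 8 / 98.5203 = 0.0812015
Lp = 101.5 + 10*log10(0.0812015) = 90.596 dB


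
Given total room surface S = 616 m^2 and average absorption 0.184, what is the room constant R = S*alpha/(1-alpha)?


R = 616 * 0.184 / (1 - 0.184) = 138.9 m^2


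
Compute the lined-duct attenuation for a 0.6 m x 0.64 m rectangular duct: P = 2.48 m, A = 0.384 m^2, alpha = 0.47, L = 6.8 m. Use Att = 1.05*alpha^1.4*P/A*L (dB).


alpha^1.4 = 0.47^1.4 = 0.347486
Attenuation rate = 1.05 * alpha^1.4 * P / A
= 1.05 * 0.347486 * 2.48 / 0.384 = 2.35639 dB/m
Total Att = 2.35639 * 6.8 = 16.023 dB


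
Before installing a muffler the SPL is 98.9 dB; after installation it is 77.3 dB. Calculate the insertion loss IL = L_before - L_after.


Insertion loss = SPL without muffler - SPL with muffler
IL = 98.9 - 77.3 = 21.6 dB


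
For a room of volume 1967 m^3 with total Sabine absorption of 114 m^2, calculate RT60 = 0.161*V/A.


RT60 = 0.161 * 1967 / 114 = 2.778 s


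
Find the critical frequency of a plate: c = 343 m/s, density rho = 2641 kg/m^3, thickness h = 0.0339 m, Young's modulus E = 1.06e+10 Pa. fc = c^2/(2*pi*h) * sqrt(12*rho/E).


12*rho/E = 12*2641/1.06e+10 = 2.98981e-06
sqrt(12*rho/E) = sqrt(2.98981e-06) = 0.00172911
c^2/(2*pi*h) = 343^2/(2*pi*0.0339) = 552343
fc = 552343 * 0.00172911 = 955.06 Hz


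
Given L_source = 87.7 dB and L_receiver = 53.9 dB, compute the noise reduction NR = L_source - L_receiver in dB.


NR = L_source - L_receiver (difference between source and receiving room levels)
NR = 87.7 - 53.9 = 33.8 dB


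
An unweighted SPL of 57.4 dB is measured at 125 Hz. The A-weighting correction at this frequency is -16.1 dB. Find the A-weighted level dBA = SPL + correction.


A-weighting table: 125 Hz -> -16.1 dB correction
SPL_A = SPL + correction = 57.4 + (-16.1) = 41.3 dBA


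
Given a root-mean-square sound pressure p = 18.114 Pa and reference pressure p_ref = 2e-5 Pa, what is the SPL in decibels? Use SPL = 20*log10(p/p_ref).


p / p_ref = 18.114 / 2e-5 = 905700
SPL = 20 * log10(905700) = 119.14 dB


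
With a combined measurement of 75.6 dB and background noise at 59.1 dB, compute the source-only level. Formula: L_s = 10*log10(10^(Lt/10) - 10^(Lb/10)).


10^(75.6/10) = 3.63078e+07
10^(59.1/10) = 812831
Difference = 3.63078e+07 - 812831 = 3.5495e+07
L_source = 10*log10(3.5495e+07) = 75.502 dB


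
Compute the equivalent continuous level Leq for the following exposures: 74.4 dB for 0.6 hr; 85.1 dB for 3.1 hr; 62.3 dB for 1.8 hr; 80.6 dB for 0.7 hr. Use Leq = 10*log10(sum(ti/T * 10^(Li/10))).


T_total = 0.6 + 3.1 + 1.8 + 0.7 = 6.2 hr
(0.6/6.2) * 10^(74.4/10) = 2.66538e+06
(3.1/6.2) * 10^(85.1/10) = 1.61797e+08
(1.8/6.2) * 10^(62.3/10) = 493038
(0.7/6.2) * 10^(80.6/10) = 1.2963e+07
Sum = 2.66538e+06 + 1.61797e+08 + 493038 + 1.2963e+07 = 1.77918e+08
Leq = 10*log10(1.77918e+08) = 82.502 dB


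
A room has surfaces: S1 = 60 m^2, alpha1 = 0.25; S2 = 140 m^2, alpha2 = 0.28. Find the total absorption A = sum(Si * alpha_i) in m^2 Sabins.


60 * 0.25 = 15
140 * 0.28 = 39.2
A_total = 15 + 39.2 = 54.2 m^2


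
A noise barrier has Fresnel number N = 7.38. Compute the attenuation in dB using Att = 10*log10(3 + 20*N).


3 + 20*N = 3 + 20*7.38 = 150.6
Att = 10*log10(150.6) = 21.778 dB


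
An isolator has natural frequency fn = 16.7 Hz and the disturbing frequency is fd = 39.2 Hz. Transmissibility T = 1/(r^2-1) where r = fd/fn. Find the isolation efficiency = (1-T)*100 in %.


r = 39.2 / 16.7 = 2.34731
r^2 - 1 = 2.34731^2 - 1 = 4.50986
T = 1/4.50986 = 0.221736
Efficiency = (1 - 0.221736)*100 = 77.826 %


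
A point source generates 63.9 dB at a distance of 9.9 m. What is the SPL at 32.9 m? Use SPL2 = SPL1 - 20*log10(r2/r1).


r2/r1 = 32.9/9.9 = 3.32323
Correction = 20*log10(3.32323) = 10.4312 dB
SPL2 = 63.9 - 10.4312 = 53.469 dB


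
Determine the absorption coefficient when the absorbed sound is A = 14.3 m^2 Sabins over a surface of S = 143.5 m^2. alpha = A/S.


Absorption coefficient = absorbed power / incident power
alpha = A / S = 14.3 / 143.5 = 0.099652


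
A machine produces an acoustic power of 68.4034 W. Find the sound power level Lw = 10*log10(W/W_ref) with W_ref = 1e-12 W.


W / W_ref = 68.4034 / 1e-12 = 6.84034e+13
Lw = 10 * log10(6.84034e+13) = 138.35 dB


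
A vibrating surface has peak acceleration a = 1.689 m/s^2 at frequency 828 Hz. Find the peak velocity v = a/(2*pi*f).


omega = 2*pi*f = 2*pi*828 = 5202.48 rad/s
v = a / omega = 1.689 / 5202.48 = 0.00032465 m/s


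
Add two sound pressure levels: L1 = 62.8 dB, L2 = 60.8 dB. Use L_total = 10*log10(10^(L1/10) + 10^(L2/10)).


10^(62.8/10) = 1.90546e+06
10^(60.8/10) = 1.20226e+06
Sum = 1.90546e+06 + 1.20226e+06 = 3.10772e+06
L_total = 10*log10(3.10772e+06) = 64.924 dB


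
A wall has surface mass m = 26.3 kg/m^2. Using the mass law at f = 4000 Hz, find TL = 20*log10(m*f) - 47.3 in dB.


m * f = 26.3 * 4000 = 105200
20*log10(105200) = 100.44 dB
TL = 100.44 - 47.3 = 53.14 dB


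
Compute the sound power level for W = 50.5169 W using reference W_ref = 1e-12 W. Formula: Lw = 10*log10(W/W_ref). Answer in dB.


W / W_ref = 50.5169 / 1e-12 = 5.05169e+13
Lw = 10 * log10(5.05169e+13) = 137.03 dB


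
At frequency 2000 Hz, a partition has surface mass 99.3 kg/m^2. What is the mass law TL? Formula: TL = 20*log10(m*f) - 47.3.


m * f = 99.3 * 2000 = 198600
20*log10(198600) = 105.96 dB
TL = 105.96 - 47.3 = 58.66 dB


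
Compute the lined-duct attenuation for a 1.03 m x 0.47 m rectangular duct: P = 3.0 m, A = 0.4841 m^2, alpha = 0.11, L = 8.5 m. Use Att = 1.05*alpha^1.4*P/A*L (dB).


alpha^1.4 = 0.11^1.4 = 0.0454935
Attenuation rate = 1.05 * alpha^1.4 * P / A
= 1.05 * 0.0454935 * 3.0 / 0.4841 = 0.296023 dB/m
Total Att = 0.296023 * 8.5 = 2.5162 dB


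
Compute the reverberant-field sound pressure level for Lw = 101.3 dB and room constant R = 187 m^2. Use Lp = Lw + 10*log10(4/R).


4/R = 4/187 = 0.0213904
Lp = 101.3 + 10*log10(0.0213904) = 84.602 dB


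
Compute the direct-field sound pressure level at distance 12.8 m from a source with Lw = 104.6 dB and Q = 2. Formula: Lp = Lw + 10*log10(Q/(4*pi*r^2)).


4*pi*r^2 = 4*pi*12.8^2 = 2058.87 m^2
Q / (4*pi*r^2) = 2 / 2058.87 = 0.000971407
Lp = 104.6 + 10*log10(0.000971407) = 74.474 dB


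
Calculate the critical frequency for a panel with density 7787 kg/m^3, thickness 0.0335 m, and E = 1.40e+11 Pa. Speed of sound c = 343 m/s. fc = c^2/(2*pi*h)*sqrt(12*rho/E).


12*rho/E = 12*7787/1.40e+11 = 6.67457e-07
sqrt(12*rho/E) = sqrt(6.67457e-07) = 0.00081698
c^2/(2*pi*h) = 343^2/(2*pi*0.0335) = 558938
fc = 558938 * 0.00081698 = 456.64 Hz


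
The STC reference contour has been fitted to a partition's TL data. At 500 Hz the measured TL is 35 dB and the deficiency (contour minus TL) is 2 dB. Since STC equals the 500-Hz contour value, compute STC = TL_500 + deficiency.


By ASTM E413, STC = value of the fitted reference contour at 500 Hz.
Contour value at 500 Hz = TL_500 + deficiency = 35 + 2 = 37
STC = 37


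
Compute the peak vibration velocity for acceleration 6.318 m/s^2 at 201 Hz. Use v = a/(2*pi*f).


omega = 2*pi*f = 2*pi*201 = 1262.92 rad/s
v = a / omega = 6.318 / 1262.92 = 0.0050027 m/s


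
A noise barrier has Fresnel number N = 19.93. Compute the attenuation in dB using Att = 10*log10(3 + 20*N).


3 + 20*N = 3 + 20*19.93 = 401.6
Att = 10*log10(401.6) = 26.038 dB


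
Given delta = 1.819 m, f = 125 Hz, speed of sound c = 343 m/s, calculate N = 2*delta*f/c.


N = 2*delta*f/c = 2*delta/lambda, where lambda = c/f
lambda = 343 / 125 = 2.744 m
N = 2 * 1.819 / 2.744 = 1.3258


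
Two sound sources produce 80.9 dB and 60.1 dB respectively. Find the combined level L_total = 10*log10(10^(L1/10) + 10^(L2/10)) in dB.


10^(80.9/10) = 1.23027e+08
10^(60.1/10) = 1.02329e+06
Sum = 1.23027e+08 + 1.02329e+06 = 1.2405e+08
L_total = 10*log10(1.2405e+08) = 80.936 dB


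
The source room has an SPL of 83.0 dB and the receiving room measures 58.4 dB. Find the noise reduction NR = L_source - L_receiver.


NR = L_source - L_receiver (difference between source and receiving room levels)
NR = 83.0 - 58.4 = 24.6 dB


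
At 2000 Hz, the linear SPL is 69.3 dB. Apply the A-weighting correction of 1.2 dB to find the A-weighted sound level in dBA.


A-weighting table: 2000 Hz -> 1.2 dB correction
SPL_A = SPL + correction = 69.3 + (1.2) = 70.5 dBA


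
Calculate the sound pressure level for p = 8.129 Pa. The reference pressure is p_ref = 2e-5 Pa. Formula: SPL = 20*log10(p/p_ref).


p / p_ref = 8.129 / 2e-5 = 406450
SPL = 20 * log10(406450) = 112.18 dB


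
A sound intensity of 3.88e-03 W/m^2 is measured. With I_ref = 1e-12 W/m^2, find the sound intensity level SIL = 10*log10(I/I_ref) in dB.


I / I_ref = 3.88e-03 / 1e-12 = 3.88e+09
SIL = 10 * log10(3.88e+09) = 95.888 dB


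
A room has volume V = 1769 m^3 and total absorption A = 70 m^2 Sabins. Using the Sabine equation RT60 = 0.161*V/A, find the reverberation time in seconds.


RT60 = 0.161 * 1769 / 70 = 4.0687 s


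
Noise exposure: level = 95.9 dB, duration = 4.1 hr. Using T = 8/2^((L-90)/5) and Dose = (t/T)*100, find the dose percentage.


T_allowed = 8 / 2^((95.9 - 90)/5) = 3.53081 hr
Dose = 4.1 / 3.53081 * 100 = 116.12 %


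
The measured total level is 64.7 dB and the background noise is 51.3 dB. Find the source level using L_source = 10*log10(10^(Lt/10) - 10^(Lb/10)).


10^(64.7/10) = 2.95121e+06
10^(51.3/10) = 134896
Difference = 2.95121e+06 - 134896 = 2.81631e+06
L_source = 10*log10(2.81631e+06) = 64.497 dB


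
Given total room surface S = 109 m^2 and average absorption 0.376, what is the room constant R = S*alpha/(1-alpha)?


R = 109 * 0.376 / (1 - 0.376) = 65.679 m^2


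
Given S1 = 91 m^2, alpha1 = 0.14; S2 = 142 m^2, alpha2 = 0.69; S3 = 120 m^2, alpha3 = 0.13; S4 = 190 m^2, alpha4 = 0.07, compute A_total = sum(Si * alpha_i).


91 * 0.14 = 12.74
142 * 0.69 = 97.98
120 * 0.13 = 15.6
190 * 0.07 = 13.3
A_total = 12.74 + 97.98 + 15.6 + 13.3 = 139.62 m^2


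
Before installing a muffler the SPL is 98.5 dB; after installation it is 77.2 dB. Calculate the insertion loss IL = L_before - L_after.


Insertion loss = SPL without muffler - SPL with muffler
IL = 98.5 - 77.2 = 21.3 dB


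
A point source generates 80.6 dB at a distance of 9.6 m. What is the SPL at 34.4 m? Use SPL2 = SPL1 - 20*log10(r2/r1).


r2/r1 = 34.4/9.6 = 3.58333
Correction = 20*log10(3.58333) = 11.0857 dB
SPL2 = 80.6 - 11.0857 = 69.514 dB


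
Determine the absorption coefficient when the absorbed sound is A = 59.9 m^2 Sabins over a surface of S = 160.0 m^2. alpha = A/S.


Absorption coefficient = absorbed power / incident power
alpha = A / S = 59.9 / 160.0 = 0.37438


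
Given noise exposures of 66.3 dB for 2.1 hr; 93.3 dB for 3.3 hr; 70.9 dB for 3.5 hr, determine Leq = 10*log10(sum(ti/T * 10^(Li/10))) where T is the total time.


T_total = 2.1 + 3.3 + 3.5 = 8.9 hr
(2.1/8.9) * 10^(66.3/10) = 1.00654e+06
(3.3/8.9) * 10^(93.3/10) = 7.92728e+08
(3.5/8.9) * 10^(70.9/10) = 4.83814e+06
Sum = 1.00654e+06 + 7.92728e+08 + 4.83814e+06 = 7.98573e+08
Leq = 10*log10(7.98573e+08) = 89.023 dB


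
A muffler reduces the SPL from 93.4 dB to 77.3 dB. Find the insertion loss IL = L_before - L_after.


Insertion loss = SPL without muffler - SPL with muffler
IL = 93.4 - 77.3 = 16.1 dB


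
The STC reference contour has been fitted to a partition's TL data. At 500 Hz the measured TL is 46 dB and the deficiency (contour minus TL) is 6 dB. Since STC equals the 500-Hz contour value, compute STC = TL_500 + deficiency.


By ASTM E413, STC = value of the fitted reference contour at 500 Hz.
Contour value at 500 Hz = TL_500 + deficiency = 46 + 6 = 52
STC = 52


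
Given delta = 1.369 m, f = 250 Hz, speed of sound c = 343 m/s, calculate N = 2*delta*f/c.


N = 2*delta*f/c = 2*delta/lambda, where lambda = c/f
lambda = 343 / 250 = 1.372 m
N = 2 * 1.369 / 1.372 = 1.9956


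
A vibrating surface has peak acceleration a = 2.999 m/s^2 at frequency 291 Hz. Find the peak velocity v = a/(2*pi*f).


omega = 2*pi*f = 2*pi*291 = 1828.41 rad/s
v = a / omega = 2.999 / 1828.41 = 0.0016402 m/s


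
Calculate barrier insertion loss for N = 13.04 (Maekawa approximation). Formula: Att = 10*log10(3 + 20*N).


3 + 20*N = 3 + 20*13.04 = 263.8
Att = 10*log10(263.8) = 24.213 dB


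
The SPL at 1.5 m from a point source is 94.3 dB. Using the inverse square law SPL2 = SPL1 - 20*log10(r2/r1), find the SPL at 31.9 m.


r2/r1 = 31.9/1.5 = 21.2667
Correction = 20*log10(21.2667) = 26.554 dB
SPL2 = 94.3 - 26.554 = 67.746 dB


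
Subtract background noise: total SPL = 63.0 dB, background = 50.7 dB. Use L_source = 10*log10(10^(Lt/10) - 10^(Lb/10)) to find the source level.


10^(63.0/10) = 1.99526e+06
10^(50.7/10) = 117490
Difference = 1.99526e+06 - 117490 = 1.87777e+06
L_source = 10*log10(1.87777e+06) = 62.736 dB


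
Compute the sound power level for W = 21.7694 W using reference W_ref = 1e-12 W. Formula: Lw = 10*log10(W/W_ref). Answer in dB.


W / W_ref = 21.7694 / 1e-12 = 2.17694e+13
Lw = 10 * log10(2.17694e+13) = 133.38 dB


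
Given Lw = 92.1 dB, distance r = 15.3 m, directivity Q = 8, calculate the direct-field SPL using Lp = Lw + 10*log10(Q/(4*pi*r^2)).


4*pi*r^2 = 4*pi*15.3^2 = 2941.66 m^2
Q / (4*pi*r^2) = 8 / 2941.66 = 0.00271955
Lp = 92.1 + 10*log10(0.00271955) = 66.445 dB


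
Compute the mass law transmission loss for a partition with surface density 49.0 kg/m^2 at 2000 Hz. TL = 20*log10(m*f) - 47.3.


m * f = 49.0 * 2000 = 98000
20*log10(98000) = 99.8245 dB
TL = 99.8245 - 47.3 = 52.525 dB


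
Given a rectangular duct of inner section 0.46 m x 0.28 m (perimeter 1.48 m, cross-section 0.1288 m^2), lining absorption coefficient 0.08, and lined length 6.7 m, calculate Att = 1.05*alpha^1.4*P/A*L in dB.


alpha^1.4 = 0.08^1.4 = 0.029129
Attenuation rate = 1.05 * alpha^1.4 * P / A
= 1.05 * 0.029129 * 1.48 / 0.1288 = 0.351448 dB/m
Total Att = 0.351448 * 6.7 = 2.3547 dB


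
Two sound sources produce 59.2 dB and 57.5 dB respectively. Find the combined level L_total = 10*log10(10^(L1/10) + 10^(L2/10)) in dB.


10^(59.2/10) = 831764
10^(57.5/10) = 562341
Sum = 831764 + 562341 = 1.3941e+06
L_total = 10*log10(1.3941e+06) = 61.443 dB


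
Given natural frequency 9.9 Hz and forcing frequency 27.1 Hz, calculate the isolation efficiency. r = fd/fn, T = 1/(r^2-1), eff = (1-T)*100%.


r = 27.1 / 9.9 = 2.73737
r^2 - 1 = 2.73737^2 - 1 = 6.49319
T = 1/6.49319 = 0.154008
Efficiency = (1 - 0.154008)*100 = 84.599 %


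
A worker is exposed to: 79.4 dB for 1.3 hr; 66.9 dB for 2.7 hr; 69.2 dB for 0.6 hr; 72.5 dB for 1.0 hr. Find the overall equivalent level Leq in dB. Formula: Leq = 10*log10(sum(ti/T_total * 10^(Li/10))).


T_total = 1.3 + 2.7 + 0.6 + 1.0 = 5.6 hr
(1.3/5.6) * 10^(79.4/10) = 2.02188e+07
(2.7/5.6) * 10^(66.9/10) = 2.36143e+06
(0.6/5.6) * 10^(69.2/10) = 891175
(1.0/5.6) * 10^(72.5/10) = 3.1755e+06
Sum = 2.02188e+07 + 2.36143e+06 + 891175 + 3.1755e+06 = 2.66469e+07
Leq = 10*log10(2.66469e+07) = 74.256 dB


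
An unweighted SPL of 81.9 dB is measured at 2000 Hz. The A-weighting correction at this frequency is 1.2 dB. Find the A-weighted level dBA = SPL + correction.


A-weighting table: 2000 Hz -> 1.2 dB correction
SPL_A = SPL + correction = 81.9 + (1.2) = 83.1 dBA


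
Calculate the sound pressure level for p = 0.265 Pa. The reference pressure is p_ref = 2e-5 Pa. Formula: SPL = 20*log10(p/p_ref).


p / p_ref = 0.265 / 2e-5 = 13250
SPL = 20 * log10(13250) = 82.444 dB


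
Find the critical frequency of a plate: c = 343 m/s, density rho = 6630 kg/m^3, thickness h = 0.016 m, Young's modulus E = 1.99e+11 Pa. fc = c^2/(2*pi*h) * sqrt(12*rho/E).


12*rho/E = 12*6630/1.99e+11 = 3.99799e-07
sqrt(12*rho/E) = sqrt(3.99799e-07) = 0.000632297
c^2/(2*pi*h) = 343^2/(2*pi*0.016) = 1.17028e+06
fc = 1.17028e+06 * 0.000632297 = 739.96 Hz


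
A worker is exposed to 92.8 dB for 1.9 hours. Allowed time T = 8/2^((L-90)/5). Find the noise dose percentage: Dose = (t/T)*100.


T_allowed = 8 / 2^((92.8 - 90)/5) = 5.42642 hr
Dose = 1.9 / 5.42642 * 100 = 35.014 %


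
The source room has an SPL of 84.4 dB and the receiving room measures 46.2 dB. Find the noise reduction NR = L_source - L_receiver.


NR = L_source - L_receiver (difference between source and receiving room levels)
NR = 84.4 - 46.2 = 38.2 dB


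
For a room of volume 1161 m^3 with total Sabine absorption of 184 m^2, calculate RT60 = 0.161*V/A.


RT60 = 0.161 * 1161 / 184 = 1.0159 s


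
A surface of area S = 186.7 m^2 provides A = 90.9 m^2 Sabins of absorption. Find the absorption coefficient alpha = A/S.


Absorption coefficient = absorbed power / incident power
alpha = A / S = 90.9 / 186.7 = 0.48688


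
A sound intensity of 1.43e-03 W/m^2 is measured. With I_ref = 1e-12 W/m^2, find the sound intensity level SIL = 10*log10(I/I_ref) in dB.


I / I_ref = 1.43e-03 / 1e-12 = 1.43e+09
SIL = 10 * log10(1.43e+09) = 91.553 dB


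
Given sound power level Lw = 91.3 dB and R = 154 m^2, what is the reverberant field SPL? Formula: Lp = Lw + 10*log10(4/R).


4/R = 4/154 = 0.025974
Lp = 91.3 + 10*log10(0.025974) = 75.445 dB


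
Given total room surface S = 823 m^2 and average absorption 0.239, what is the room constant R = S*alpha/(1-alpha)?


R = 823 * 0.239 / (1 - 0.239) = 258.47 m^2


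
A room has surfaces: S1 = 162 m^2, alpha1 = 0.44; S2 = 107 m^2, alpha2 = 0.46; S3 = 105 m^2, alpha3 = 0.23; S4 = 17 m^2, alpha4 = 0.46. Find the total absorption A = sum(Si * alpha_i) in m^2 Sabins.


162 * 0.44 = 71.28
107 * 0.46 = 49.22
105 * 0.23 = 24.15
17 * 0.46 = 7.82
A_total = 71.28 + 49.22 + 24.15 + 7.82 = 152.47 m^2


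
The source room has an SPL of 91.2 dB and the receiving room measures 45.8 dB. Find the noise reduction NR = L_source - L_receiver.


NR = L_source - L_receiver (difference between source and receiving room levels)
NR = 91.2 - 45.8 = 45.4 dB


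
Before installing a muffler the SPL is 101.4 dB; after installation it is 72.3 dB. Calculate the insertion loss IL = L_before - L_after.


Insertion loss = SPL without muffler - SPL with muffler
IL = 101.4 - 72.3 = 29.1 dB


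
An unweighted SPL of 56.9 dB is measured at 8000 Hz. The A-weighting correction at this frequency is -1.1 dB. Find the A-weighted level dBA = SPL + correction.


A-weighting table: 8000 Hz -> -1.1 dB correction
SPL_A = SPL + correction = 56.9 + (-1.1) = 55.8 dBA


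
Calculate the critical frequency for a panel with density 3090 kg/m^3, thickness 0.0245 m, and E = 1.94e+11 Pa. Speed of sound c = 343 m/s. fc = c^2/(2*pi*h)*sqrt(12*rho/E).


12*rho/E = 12*3090/1.94e+11 = 1.91134e-07
sqrt(12*rho/E) = sqrt(1.91134e-07) = 0.000437189
c^2/(2*pi*h) = 343^2/(2*pi*0.0245) = 764262
fc = 764262 * 0.000437189 = 334.13 Hz


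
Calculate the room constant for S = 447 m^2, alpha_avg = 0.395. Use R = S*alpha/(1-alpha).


R = 447 * 0.395 / (1 - 0.395) = 291.84 m^2


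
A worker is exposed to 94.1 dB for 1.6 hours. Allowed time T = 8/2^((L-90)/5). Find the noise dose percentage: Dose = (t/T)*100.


T_allowed = 8 / 2^((94.1 - 90)/5) = 4.53154 hr
Dose = 1.6 / 4.53154 * 100 = 35.308 %


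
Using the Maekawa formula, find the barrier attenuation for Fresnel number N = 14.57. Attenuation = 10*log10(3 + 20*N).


3 + 20*N = 3 + 20*14.57 = 294.4
Att = 10*log10(294.4) = 24.689 dB
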